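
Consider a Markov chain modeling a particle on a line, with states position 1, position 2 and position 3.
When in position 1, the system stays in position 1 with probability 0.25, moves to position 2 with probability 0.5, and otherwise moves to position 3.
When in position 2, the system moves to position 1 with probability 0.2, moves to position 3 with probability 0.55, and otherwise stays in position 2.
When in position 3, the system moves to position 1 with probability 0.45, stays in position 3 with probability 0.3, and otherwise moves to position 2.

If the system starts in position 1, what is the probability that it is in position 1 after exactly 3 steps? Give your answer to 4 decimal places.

Propagate the distribution vector 3 steps from position 1.
After 0 steps: (1.0000, 0.0000, 0.0000)
After 1 step: (0.2500, 0.5000, 0.2500)
After 2 steps: (0.2750, 0.3125, 0.4125)
After 3 steps: (0.3169, 0.3188, 0.3644)
P(in position 1 after 3 steps) = 0.3169

0.3169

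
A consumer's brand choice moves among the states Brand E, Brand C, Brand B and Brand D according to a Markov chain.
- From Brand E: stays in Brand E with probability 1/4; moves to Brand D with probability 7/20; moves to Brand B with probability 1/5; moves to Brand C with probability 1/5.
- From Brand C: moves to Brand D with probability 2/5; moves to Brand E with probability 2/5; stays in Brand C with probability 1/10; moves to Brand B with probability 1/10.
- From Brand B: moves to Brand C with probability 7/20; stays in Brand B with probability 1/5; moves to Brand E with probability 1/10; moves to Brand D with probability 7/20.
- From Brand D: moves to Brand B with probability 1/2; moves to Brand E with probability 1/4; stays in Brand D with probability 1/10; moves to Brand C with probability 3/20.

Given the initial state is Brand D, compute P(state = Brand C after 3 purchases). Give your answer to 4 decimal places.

Propagate the distribution vector 3 purchases from Brand D.
After 0 purchases: (0.0000, 0.0000, 0.0000, 1.0000)
After 1 purchase: (0.2500, 0.1500, 0.5000, 0.1000)
After 2 purchases: (0.1975, 0.2550, 0.2150, 0.3325)
After 3 purchases: (0.2560, 0.1901, 0.2743, 0.2796)
P(in Brand C after 3 purchases) = 0.1901

0.1901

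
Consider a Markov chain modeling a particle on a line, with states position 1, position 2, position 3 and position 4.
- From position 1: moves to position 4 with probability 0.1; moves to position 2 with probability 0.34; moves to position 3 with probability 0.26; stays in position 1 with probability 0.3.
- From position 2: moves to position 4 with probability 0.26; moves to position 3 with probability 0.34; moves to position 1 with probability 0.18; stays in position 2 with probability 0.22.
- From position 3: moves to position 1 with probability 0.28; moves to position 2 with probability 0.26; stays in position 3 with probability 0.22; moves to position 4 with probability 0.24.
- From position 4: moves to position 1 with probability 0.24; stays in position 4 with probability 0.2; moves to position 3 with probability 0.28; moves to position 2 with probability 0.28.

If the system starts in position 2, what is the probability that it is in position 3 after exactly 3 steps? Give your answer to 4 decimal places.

0.2751

Propagate the distribution vector 3 steps from position 2.
After 0 steps: (0.0000, 1.0000, 0.0000, 0.0000)
After 1 step: (0.1800, 0.2200, 0.3400, 0.2600)
After 2 steps: (0.2512, 0.2708, 0.2692, 0.2088)
After 3 steps: (0.2496, 0.2734, 0.2751, 0.2019)
P(in position 3 after 3 steps) = 0.2751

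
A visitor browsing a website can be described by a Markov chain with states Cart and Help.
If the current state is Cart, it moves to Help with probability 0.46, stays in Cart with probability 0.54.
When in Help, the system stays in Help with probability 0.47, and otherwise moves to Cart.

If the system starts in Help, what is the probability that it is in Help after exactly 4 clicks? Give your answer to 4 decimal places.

0.4646

Propagate the distribution vector 4 clicks from Help.
After 0 clicks: (0.0000, 1.0000)
After 1 click: (0.5300, 0.4700)
After 2 clicks: (0.5353, 0.4647)
After 3 clicks: (0.5354, 0.4646)
After 4 clicks: (0.5354, 0.4646)
P(in Help after 4 clicks) = 0.4646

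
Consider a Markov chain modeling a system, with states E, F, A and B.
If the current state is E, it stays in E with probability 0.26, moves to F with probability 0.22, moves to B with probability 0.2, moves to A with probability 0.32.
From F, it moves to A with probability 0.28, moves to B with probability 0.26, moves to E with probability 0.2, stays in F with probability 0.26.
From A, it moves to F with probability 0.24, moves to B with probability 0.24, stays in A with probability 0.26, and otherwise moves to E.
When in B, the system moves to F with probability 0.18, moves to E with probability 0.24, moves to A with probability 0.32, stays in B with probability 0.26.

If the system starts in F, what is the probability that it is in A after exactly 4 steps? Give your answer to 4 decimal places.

0.2934

Propagate the distribution vector 4 steps from F.
After 0 steps: (0.0000, 1.0000, 0.0000, 0.0000)
After 1 step: (0.2000, 0.2600, 0.2800, 0.2600)
After 2 steps: (0.2392, 0.2256, 0.2928, 0.2424)
After 3 steps: (0.2416, 0.2252, 0.2934, 0.2398)
After 4 steps: (0.2417, 0.2253, 0.2934, 0.2396)
P(in A after 4 steps) = 0.2934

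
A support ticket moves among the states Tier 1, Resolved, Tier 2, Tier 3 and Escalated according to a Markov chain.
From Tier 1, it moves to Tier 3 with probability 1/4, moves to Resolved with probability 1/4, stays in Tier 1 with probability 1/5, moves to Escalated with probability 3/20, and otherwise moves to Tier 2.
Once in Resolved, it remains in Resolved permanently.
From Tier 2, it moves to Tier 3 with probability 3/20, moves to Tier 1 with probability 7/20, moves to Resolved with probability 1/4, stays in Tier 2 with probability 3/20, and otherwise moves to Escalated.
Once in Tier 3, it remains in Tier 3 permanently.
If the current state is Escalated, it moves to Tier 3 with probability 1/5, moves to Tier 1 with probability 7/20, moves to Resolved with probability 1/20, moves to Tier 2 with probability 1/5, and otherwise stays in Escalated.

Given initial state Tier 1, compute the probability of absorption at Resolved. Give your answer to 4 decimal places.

0.4925

Let h(s) be the probability of absorption at Resolved starting from transient state s. Then h(Resolved) = 1 and h(Tier 3) = 0. By first-step analysis:
h(Tier 1) = 0.2·h(Tier 1) + 0.25·1 + 0.15·h(Tier 2) + 0.25·0 + 0.15·h(Escalated)
h(Tier 2) = 0.35·h(Tier 1) + 0.25·1 + 0.15·h(Tier 2) + 0.15·0 + 0.1·h(Escalated)
h(Escalated) = 0.35·h(Tier 1) + 0.05·1 + 0.2·h(Tier 2) + 0.2·0 + 0.2·h(Escalated)
Solving: h(Tier 1) = 0.4925, h(Tier 2) = 0.5457, h(Escalated) = 0.4144.
Starting from Tier 1, the probability is 0.4925.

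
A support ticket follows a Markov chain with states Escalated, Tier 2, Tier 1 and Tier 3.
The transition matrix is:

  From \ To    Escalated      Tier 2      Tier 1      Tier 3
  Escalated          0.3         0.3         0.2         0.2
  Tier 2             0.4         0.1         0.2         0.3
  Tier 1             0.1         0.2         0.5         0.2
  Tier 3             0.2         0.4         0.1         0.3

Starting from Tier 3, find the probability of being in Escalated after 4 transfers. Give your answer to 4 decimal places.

0.2542

Propagate the distribution vector 4 transfers from Tier 3.
After 0 transfers: (0.0000, 0.0000, 0.0000, 1.0000)
After 1 transfer: (0.2000, 0.4000, 0.1000, 0.3000)
After 2 transfers: (0.2900, 0.2400, 0.2000, 0.2700)
After 3 transfers: (0.2570, 0.2590, 0.2330, 0.2510)
After 4 transfers: (0.2542, 0.2500, 0.2448, 0.2510)
P(in Escalated after 4 transfers) = 0.2542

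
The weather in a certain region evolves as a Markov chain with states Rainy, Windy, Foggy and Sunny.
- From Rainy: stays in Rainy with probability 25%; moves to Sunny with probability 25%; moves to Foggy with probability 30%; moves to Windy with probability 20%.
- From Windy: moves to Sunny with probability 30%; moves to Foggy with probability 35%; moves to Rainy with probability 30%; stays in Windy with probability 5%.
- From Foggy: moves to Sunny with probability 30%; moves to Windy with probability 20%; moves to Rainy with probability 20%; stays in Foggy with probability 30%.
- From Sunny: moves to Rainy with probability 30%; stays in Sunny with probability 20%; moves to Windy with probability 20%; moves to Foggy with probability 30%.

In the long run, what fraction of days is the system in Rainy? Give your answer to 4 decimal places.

0.2563

Let the stationary distribution be π with π = πP and π_1 + π_2 + π_3 + π_4 = 1.
π_1 = 0.25·π_1 + 0.3·π_2 + 0.2·π_3 + 0.3·π_4
π_2 = 0.2·π_1 + 0.05·π_2 + 0.2·π_3 + 0.2·π_4
π_3 = 0.3·π_1 + 0.35·π_2 + 0.3·π_3 + 0.3·π_4
Solving with the normalization constraint gives π = (0.2563, 0.1739, 0.3087, 0.2611).
So the stationary probability of Rainy is 0.2563.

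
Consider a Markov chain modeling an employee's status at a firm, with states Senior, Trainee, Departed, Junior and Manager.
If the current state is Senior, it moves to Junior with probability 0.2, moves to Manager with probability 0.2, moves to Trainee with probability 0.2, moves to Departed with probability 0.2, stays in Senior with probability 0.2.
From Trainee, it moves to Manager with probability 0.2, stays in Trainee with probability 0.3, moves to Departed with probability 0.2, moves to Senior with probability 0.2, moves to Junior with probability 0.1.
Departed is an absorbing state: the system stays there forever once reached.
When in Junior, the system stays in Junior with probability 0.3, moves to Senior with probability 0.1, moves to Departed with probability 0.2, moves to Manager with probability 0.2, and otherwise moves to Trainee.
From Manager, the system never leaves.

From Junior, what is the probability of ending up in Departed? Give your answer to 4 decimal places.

Let h(s) be the probability of absorption at Departed starting from transient state s. Then h(Departed) = 1 and h(Manager) = 0. By first-step analysis:
h(Senior) = 0.2·h(Senior) + 0.2·h(Trainee) + 0.2·1 + 0.2·h(Junior) + 0.2·0
h(Trainee) = 0.2·h(Senior) + 0.3·h(Trainee) + 0.2·1 + 0.1·h(Junior) + 0.2·0
h(Junior) = 0.1·h(Senior) + 0.2·h(Trainee) + 0.2·1 + 0.3·h(Junior) + 0.2·0
Solving: h(Senior) = 0.5000, h(Trainee) = 0.5000, h(Junior) = 0.5000.
Starting from Junior, the probability is 0.5000.

0.5000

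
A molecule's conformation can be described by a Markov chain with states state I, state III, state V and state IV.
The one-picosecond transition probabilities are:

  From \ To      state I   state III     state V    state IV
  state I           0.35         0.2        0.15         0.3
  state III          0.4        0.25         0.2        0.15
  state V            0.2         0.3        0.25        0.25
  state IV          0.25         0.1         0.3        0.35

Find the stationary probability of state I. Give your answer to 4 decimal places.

Let the stationary distribution be π with π = πP and π_1 + π_2 + π_3 + π_4 = 1.
π_1 = 0.35·π_1 + 0.4·π_2 + 0.2·π_3 + 0.25·π_4
π_2 = 0.2·π_1 + 0.25·π_2 + 0.3·π_3 + 0.1·π_4
π_3 = 0.15·π_1 + 0.2·π_2 + 0.25·π_3 + 0.3·π_4
Solving with the normalization constraint gives π = (0.2996, 0.2054, 0.2233, 0.2716).
So the stationary probability of state I is 0.2996.

0.2996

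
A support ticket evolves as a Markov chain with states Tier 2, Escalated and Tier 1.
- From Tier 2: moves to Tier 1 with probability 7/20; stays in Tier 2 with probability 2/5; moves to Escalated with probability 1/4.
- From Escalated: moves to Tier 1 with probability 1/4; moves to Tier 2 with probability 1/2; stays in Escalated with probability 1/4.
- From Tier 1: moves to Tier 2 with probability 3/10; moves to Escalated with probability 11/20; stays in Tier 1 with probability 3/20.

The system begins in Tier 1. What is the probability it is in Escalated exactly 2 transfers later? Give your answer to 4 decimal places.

Sum over the intermediate state after 1 transfer:
P = P(Tier 1→Tier 2)·P(Tier 2→Escalated) + P(Tier 1→Escalated)·P(Escalated→Escalated) + P(Tier 1→Tier 1)·P(Tier 1→Escalated)
  = 0.3×0.25 + 0.55×0.25 + 0.15×0.55
  = 0.0750 + 0.1375 + 0.0825 = 0.2950

0.2950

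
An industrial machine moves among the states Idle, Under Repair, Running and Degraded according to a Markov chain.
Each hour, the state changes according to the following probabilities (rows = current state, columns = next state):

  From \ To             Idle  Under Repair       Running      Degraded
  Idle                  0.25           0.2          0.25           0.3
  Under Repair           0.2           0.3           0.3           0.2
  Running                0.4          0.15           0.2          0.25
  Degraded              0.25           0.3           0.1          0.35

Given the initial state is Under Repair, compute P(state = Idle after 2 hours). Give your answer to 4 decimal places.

Propagate the distribution vector 2 hours from Under Repair.
After 0 hours: (0.0000, 1.0000, 0.0000, 0.0000)
After 1 hour: (0.2000, 0.3000, 0.3000, 0.2000)
After 2 hours: (0.2800, 0.2350, 0.2200, 0.2650)
P(in Idle after 2 hours) = 0.2800

0.2800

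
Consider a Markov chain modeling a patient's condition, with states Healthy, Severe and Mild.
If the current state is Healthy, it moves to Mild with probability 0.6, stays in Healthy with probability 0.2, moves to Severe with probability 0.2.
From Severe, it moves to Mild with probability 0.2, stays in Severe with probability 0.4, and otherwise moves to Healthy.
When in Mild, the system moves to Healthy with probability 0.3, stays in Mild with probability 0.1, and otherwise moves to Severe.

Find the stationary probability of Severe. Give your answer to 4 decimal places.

0.3971

Let the stationary distribution be π with π = πP and π_1 + π_2 + π_3 = 1.
π_1 = 0.2·π_1 + 0.4·π_2 + 0.3·π_3
π_2 = 0.2·π_1 + 0.4·π_2 + 0.6·π_3
Solving with the normalization constraint gives π = (0.3088, 0.3971, 0.2941).
So the stationary probability of Severe is 0.3971.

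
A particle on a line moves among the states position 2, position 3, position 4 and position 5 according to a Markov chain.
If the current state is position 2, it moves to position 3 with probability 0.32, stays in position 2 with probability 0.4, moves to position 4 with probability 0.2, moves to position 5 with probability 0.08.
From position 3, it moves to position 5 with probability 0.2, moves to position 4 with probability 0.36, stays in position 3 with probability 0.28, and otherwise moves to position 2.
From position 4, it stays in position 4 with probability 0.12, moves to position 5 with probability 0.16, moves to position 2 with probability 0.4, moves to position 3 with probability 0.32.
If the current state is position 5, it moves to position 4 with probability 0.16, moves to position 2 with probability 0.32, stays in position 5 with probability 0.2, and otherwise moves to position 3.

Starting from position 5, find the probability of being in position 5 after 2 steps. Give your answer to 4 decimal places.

0.1552

Propagate the distribution vector 2 steps from position 5.
After 0 steps: (0.0000, 0.0000, 0.0000, 1.0000)
After 1 step: (0.3200, 0.3200, 0.1600, 0.2000)
After 2 steps: (0.3072, 0.3072, 0.2304, 0.1552)
P(in position 5 after 2 steps) = 0.1552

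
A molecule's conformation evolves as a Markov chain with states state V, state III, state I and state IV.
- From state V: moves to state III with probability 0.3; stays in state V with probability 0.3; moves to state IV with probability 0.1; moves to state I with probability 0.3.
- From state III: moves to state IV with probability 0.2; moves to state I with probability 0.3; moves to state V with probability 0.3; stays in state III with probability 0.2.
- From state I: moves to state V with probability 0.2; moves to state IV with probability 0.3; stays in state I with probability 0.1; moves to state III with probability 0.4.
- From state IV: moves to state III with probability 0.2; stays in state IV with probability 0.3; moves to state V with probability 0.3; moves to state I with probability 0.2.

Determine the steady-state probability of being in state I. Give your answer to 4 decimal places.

Let the stationary distribution be π with π = πP and π_1 + π_2 + π_3 + π_4 = 1.
π_1 = 0.3·π_1 + 0.3·π_2 + 0.2·π_3 + 0.3·π_4
π_2 = 0.3·π_1 + 0.2·π_2 + 0.4·π_3 + 0.2·π_4
π_3 = 0.3·π_1 + 0.3·π_2 + 0.1·π_3 + 0.2·π_4
Solving with the normalization constraint gives π = (0.2768, 0.2741, 0.2319, 0.2172).
So the stationary probability of state I is 0.2319.

0.2319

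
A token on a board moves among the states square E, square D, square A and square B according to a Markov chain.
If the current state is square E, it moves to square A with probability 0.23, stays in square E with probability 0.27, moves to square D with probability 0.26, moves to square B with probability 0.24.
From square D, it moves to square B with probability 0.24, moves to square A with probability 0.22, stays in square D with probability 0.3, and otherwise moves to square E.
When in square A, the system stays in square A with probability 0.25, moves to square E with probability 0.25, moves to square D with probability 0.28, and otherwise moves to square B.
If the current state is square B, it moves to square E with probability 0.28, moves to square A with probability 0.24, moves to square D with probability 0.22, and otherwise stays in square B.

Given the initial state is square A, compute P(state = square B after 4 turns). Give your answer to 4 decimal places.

Propagate the distribution vector 4 turns from square A.
After 0 turns: (0.0000, 0.0000, 1.0000, 0.0000)
After 1 turn: (0.2500, 0.2800, 0.2500, 0.2200)
After 2 turns: (0.2588, 0.2674, 0.2344, 0.2394)
After 3 turns: (0.2597, 0.2658, 0.2344, 0.2401)
After 4 turns: (0.2597, 0.2657, 0.2344, 0.2401)
P(in square B after 4 turns) = 0.2401

0.2401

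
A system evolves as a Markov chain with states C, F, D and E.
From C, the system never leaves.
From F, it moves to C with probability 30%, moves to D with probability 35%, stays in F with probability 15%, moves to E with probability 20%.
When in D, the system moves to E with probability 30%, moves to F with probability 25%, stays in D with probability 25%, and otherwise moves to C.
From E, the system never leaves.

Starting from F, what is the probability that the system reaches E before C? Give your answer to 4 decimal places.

0.4636

Let h(s) be the probability of absorption at E starting from transient state s. Then h(E) = 1 and h(C) = 0. By first-step analysis:
h(F) = 0.3·0 + 0.15·h(F) + 0.35·h(D) + 0.2·1
h(D) = 0.2·0 + 0.25·h(F) + 0.25·h(D) + 0.3·1
Solving: h(F) = 0.4636, h(D) = 0.5545.
Starting from F, the probability is 0.4636.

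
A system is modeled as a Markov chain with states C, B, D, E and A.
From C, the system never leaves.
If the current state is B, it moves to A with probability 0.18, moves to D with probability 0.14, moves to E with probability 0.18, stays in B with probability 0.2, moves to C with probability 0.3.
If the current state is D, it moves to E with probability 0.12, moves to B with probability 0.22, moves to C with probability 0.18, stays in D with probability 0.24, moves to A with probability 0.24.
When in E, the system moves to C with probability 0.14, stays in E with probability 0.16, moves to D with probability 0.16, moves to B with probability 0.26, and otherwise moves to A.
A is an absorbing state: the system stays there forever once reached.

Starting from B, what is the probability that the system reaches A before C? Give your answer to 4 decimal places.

Let h(s) be the probability of absorption at A starting from transient state s. Then h(A) = 1 and h(C) = 0. By first-step analysis:
h(B) = 0.3·0 + 0.2·h(B) + 0.14·h(D) + 0.18·h(E) + 0.18·1
h(D) = 0.18·0 + 0.22·h(B) + 0.24·h(D) + 0.12·h(E) + 0.24·1
h(E) = 0.14·0 + 0.26·h(B) + 0.16·h(D) + 0.16·h(E) + 0.28·1
Solving: h(B) = 0.4480, h(D) = 0.5361, h(E) = 0.5741.
Starting from B, the probability is 0.4480.

0.4480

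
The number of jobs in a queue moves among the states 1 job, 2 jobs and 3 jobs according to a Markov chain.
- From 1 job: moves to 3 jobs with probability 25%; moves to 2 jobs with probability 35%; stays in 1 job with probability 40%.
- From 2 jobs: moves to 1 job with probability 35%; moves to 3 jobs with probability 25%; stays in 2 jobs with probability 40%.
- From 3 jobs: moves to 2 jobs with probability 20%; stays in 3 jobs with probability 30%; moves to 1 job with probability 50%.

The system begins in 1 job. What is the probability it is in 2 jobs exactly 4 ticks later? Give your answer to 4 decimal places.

Propagate the distribution vector 4 ticks from 1 job.
After 0 ticks: (1.0000, 0.0000, 0.0000)
After 1 tick: (0.4000, 0.3500, 0.2500)
After 2 ticks: (0.4075, 0.3300, 0.2625)
After 3 ticks: (0.4098, 0.3271, 0.2631)
After 4 ticks: (0.4100, 0.3269, 0.2632)
P(in 2 jobs after 4 ticks) = 0.3269

0.3269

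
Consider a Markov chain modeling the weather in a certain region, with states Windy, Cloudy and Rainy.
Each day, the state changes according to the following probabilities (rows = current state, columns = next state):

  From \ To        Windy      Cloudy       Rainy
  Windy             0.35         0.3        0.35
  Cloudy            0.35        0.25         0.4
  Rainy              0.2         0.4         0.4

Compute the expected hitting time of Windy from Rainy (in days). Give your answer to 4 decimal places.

Let t(s) be the expected number of days to first reach Windy from state s, with t(Windy) = 0. Conditioning on the first day:
t(Cloudy) = 1 + 0.25·t(Cloudy) + 0.4·t(Rainy)
t(Rainy) = 1 + 0.4·t(Cloudy) + 0.4·t(Rainy)
Solving: t(Cloudy) = 3.4483, t(Rainy) = 3.9655.
Expected days from Rainy to Windy: 3.9655.

3.9655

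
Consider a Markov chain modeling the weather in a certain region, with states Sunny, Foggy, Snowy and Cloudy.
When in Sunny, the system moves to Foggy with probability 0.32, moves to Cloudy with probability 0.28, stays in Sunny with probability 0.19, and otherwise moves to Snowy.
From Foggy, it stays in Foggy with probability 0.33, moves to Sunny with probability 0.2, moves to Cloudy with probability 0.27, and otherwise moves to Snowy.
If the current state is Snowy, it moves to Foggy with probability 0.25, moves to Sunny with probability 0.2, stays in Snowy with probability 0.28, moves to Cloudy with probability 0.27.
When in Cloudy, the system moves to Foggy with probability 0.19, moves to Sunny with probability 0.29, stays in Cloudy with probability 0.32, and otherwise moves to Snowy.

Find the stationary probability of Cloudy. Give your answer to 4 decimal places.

0.2866

Let the stationary distribution be π with π = πP and π_1 + π_2 + π_3 + π_4 = 1.
π_1 = 0.19·π_1 + 0.2·π_2 + 0.2·π_3 + 0.29·π_4
π_2 = 0.32·π_1 + 0.33·π_2 + 0.25·π_3 + 0.19·π_4
π_3 = 0.21·π_1 + 0.2·π_2 + 0.28·π_3 + 0.2·π_4
Solving with the normalization constraint gives π = (0.2236, 0.2701, 0.2198, 0.2866).
So the stationary probability of Cloudy is 0.2866.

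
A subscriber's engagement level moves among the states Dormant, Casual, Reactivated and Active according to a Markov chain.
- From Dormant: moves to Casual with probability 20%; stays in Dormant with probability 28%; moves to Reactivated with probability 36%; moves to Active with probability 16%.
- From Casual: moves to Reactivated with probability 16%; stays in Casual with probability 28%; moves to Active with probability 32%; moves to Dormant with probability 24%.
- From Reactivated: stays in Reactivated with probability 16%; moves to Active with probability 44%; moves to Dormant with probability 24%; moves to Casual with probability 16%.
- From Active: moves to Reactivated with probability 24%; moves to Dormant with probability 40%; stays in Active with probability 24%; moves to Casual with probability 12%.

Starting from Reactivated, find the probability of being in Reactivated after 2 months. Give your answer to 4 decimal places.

0.2432

Propagate the distribution vector 2 months from Reactivated.
After 0 months: (0.0000, 0.0000, 1.0000, 0.0000)
After 1 month: (0.2400, 0.1600, 0.1600, 0.4400)
After 2 months: (0.3200, 0.1712, 0.2432, 0.2656)
P(in Reactivated after 2 months) = 0.2432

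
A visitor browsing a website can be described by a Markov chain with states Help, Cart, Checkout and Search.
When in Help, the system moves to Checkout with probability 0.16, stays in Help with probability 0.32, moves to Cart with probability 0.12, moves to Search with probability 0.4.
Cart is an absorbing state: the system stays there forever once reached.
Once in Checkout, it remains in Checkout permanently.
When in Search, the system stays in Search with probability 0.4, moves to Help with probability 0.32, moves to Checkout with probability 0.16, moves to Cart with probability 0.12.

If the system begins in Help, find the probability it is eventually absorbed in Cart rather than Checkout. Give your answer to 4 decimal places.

Let h(s) be the probability of absorption at Cart starting from transient state s. Then h(Cart) = 1 and h(Checkout) = 0. By first-step analysis:
h(Help) = 0.32·h(Help) + 0.12·1 + 0.16·0 + 0.4·h(Search)
h(Search) = 0.32·h(Help) + 0.12·1 + 0.16·0 + 0.4·h(Search)
Solving: h(Help) = 0.4286, h(Search) = 0.4286.
Starting from Help, the probability is 0.4286.

0.4286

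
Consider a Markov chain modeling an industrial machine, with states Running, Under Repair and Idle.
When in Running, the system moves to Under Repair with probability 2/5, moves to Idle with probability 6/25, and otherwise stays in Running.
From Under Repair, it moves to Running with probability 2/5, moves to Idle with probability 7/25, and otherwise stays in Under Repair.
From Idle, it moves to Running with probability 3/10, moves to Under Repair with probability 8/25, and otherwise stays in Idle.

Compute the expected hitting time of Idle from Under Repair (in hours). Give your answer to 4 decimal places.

3.7791

Let t(s) be the expected number of hours to first reach Idle from state s, with t(Idle) = 0. Conditioning on the first hour:
t(Running) = 1 + 0.36·t(Running) + 0.4·t(Under Repair)
t(Under Repair) = 1 + 0.4·t(Running) + 0.32·t(Under Repair)
Solving: t(Running) = 3.9244, t(Under Repair) = 3.7791.
Expected hours from Under Repair to Idle: 3.7791.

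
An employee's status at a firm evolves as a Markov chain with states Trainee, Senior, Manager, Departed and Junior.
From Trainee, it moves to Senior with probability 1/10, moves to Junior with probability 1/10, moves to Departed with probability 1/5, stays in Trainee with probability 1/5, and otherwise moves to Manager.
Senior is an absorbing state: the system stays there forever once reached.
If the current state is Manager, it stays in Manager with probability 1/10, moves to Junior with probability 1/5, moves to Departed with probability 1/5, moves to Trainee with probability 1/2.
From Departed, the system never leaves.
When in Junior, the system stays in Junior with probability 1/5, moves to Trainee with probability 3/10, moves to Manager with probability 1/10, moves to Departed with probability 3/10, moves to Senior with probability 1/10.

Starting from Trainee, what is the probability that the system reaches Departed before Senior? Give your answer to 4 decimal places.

Let h(s) be the probability of absorption at Departed starting from transient state s. Then h(Departed) = 1 and h(Senior) = 0. By first-step analysis:
h(Trainee) = 0.2·h(Trainee) + 0.1·0 + 0.4·h(Manager) + 0.2·1 + 0.1·h(Junior)
h(Manager) = 0.5·h(Trainee) + 0.1·h(Manager) + 0.2·1 + 0.2·h(Junior)
h(Junior) = 0.3·h(Trainee) + 0.1·0 + 0.1·h(Manager) + 0.3·1 + 0.2·h(Junior)
Solving: h(Trainee) = 0.7471, h(Manager) = 0.8052, h(Junior) = 0.7558.
Starting from Trainee, the probability is 0.7471.

0.7471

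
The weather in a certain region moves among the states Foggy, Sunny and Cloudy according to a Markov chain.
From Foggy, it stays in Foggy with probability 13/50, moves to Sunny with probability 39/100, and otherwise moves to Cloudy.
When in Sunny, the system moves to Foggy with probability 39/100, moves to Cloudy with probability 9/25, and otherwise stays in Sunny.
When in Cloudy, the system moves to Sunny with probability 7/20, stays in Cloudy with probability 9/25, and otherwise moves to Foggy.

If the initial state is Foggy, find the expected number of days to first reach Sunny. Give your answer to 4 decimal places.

Let t(s) be the expected number of days to first reach Sunny from state s, with t(Sunny) = 0. Conditioning on the first day:
t(Foggy) = 1 + 0.26·t(Foggy) + 0.35·t(Cloudy)
t(Cloudy) = 1 + 0.29·t(Foggy) + 0.36·t(Cloudy)
Solving: t(Foggy) = 2.6606, t(Cloudy) = 2.7681.
Expected days from Foggy to Sunny: 2.6606.

2.6606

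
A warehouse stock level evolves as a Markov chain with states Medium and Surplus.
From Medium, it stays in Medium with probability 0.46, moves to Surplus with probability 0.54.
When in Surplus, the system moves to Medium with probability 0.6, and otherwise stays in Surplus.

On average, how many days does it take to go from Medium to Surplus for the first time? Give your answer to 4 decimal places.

Let t(s) be the expected number of days to first reach Surplus from state s, with t(Surplus) = 0. Conditioning on the first day:
t(Medium) = 1 + 0.46·t(Medium)
Solving: t(Medium) = 1.8519.
Expected days from Medium to Surplus: 1.8519.

1.8519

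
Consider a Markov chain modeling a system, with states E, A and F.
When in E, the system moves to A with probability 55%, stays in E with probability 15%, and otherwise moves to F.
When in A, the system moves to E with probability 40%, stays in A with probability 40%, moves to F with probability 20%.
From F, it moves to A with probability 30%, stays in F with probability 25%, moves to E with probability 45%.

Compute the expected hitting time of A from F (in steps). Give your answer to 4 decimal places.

Let t(s) be the expected number of steps to first reach A from state s, with t(A) = 0. Conditioning on the first step:
t(E) = 1 + 0.15·t(E) + 0.3·t(F)
t(F) = 1 + 0.45·t(E) + 0.25·t(F)
Solving: t(E) = 2.0896, t(F) = 2.5871.
Expected steps from F to A: 2.5871.

2.5871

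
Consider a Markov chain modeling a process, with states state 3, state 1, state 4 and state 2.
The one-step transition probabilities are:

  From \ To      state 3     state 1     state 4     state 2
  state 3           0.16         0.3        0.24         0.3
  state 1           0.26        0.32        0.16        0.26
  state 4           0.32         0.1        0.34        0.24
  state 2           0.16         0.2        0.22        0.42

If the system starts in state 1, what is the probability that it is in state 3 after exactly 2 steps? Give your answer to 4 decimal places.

0.2176

Propagate the distribution vector 2 steps from state 1.
After 0 steps: (0.0000, 1.0000, 0.0000, 0.0000)
After 1 step: (0.2600, 0.3200, 0.1600, 0.2600)
After 2 steps: (0.2176, 0.2484, 0.2252, 0.3088)
P(in state 3 after 2 steps) = 0.2176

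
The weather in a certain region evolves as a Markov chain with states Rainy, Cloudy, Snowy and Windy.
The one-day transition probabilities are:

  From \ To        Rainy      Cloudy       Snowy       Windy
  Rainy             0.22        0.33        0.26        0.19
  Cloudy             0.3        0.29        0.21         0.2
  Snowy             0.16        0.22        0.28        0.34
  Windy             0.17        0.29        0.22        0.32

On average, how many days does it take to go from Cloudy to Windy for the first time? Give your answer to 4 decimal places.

4.3290

Let t(s) be the expected number of days to first reach Windy from state s, with t(Windy) = 0. Conditioning on the first day:
t(Rainy) = 1 + 0.22·t(Rainy) + 0.33·t(Cloudy) + 0.26·t(Snowy)
t(Cloudy) = 1 + 0.3·t(Rainy) + 0.29·t(Cloudy) + 0.21·t(Snowy)
t(Snowy) = 1 + 0.16·t(Rainy) + 0.22·t(Cloudy) + 0.28·t(Snowy)
Solving: t(Rainy) = 4.3388, t(Cloudy) = 4.3290, t(Snowy) = 3.6758.
Expected days from Cloudy to Windy: 4.3290.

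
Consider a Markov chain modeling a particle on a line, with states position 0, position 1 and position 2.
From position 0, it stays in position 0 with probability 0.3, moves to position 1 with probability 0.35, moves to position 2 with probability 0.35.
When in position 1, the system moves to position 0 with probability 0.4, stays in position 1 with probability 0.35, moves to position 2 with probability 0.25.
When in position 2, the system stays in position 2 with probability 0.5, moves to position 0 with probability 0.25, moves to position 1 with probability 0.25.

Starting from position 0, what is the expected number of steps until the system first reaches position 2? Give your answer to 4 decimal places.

3.1746

Let t(s) be the expected number of steps to first reach position 2 from state s, with t(position 2) = 0. Conditioning on the first step:
t(position 0) = 1 + 0.3·t(position 0) + 0.35·t(position 1)
t(position 1) = 1 + 0.4·t(position 0) + 0.35·t(position 1)
Solving: t(position 0) = 3.1746, t(position 1) = 3.4921.
Expected steps from position 0 to position 2: 3.1746.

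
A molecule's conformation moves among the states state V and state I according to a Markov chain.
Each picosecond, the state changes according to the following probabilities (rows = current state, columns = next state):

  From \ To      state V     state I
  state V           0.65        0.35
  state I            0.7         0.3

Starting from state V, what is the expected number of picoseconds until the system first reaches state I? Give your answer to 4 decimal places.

Let t(s) be the expected number of picoseconds to first reach state I from state s, with t(state I) = 0. Conditioning on the first picosecond:
t(state V) = 1 + 0.65·t(state V)
Solving: t(state V) = 2.8571.
Expected picoseconds from state V to state I: 2.8571.

2.8571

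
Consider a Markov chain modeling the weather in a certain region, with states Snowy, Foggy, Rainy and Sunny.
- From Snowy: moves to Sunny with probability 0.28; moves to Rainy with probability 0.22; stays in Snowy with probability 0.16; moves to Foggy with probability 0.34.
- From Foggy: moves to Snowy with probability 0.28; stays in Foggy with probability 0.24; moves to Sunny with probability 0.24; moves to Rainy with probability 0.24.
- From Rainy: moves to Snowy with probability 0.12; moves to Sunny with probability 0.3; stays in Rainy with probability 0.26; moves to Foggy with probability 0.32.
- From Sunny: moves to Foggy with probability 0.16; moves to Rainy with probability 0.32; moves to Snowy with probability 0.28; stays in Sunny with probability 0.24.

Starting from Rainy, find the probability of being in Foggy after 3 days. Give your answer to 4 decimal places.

Propagate the distribution vector 3 days from Rainy.
After 0 days: (0.0000, 0.0000, 1.0000, 0.0000)
After 1 day: (0.1200, 0.3200, 0.2600, 0.3000)
After 2 days: (0.2240, 0.2488, 0.2668, 0.2604)
After 3 days: (0.2104, 0.2629, 0.2617, 0.2650)
P(in Foggy after 3 days) = 0.2629

0.2629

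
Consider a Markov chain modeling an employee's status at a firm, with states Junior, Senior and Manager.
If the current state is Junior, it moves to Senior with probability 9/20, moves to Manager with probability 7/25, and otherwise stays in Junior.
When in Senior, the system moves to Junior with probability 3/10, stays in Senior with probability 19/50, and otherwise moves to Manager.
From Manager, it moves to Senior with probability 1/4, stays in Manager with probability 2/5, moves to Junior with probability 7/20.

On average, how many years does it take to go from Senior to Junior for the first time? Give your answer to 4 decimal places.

Let t(s) be the expected number of years to first reach Junior from state s, with t(Junior) = 0. Conditioning on the first year:
t(Senior) = 1 + 0.38·t(Senior) + 0.32·t(Manager)
t(Manager) = 1 + 0.25·t(Senior) + 0.4·t(Manager)
Solving: t(Senior) = 3.1507, t(Manager) = 2.9795.
Expected years from Senior to Junior: 3.1507.

3.1507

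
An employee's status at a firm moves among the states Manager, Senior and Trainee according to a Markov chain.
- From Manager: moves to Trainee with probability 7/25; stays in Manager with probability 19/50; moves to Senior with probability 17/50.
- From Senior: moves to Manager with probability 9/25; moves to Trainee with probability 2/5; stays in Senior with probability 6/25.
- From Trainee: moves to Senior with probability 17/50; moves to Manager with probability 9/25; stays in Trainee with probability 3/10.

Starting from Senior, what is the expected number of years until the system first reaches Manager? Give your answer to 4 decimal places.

Let t(s) be the expected number of years to first reach Manager from state s, with t(Manager) = 0. Conditioning on the first year:
t(Senior) = 1 + 0.24·t(Senior) + 0.4·t(Trainee)
t(Trainee) = 1 + 0.34·t(Senior) + 0.3·t(Trainee)
Solving: t(Senior) = 2.7778, t(Trainee) = 2.7778.
Expected years from Senior to Manager: 2.7778.

2.7778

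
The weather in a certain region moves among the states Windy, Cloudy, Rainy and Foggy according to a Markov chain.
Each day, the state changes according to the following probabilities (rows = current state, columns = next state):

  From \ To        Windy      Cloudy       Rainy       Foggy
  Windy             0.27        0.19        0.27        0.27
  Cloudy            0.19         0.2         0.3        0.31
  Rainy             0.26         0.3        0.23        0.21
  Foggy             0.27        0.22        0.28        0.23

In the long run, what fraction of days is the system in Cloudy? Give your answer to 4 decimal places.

0.2294

Let the stationary distribution be π with π = πP and π_1 + π_2 + π_3 + π_4 = 1.
π_1 = 0.27·π_1 + 0.19·π_2 + 0.26·π_3 + 0.27·π_4
π_2 = 0.19·π_1 + 0.2·π_2 + 0.3·π_3 + 0.22·π_4
π_3 = 0.27·π_1 + 0.3·π_2 + 0.23·π_3 + 0.28·π_4
Solving with the normalization constraint gives π = (0.2490, 0.2294, 0.2687, 0.2529).
So the stationary probability of Cloudy is 0.2294.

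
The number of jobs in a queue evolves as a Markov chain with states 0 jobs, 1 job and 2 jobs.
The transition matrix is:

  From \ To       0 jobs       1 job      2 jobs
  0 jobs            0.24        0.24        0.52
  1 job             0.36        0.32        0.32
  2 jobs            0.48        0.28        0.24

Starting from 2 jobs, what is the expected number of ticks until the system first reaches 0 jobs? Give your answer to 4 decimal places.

2.2472

Let t(s) be the expected number of ticks to first reach 0 jobs from state s, with t(0 jobs) = 0. Conditioning on the first tick:
t(1 job) = 1 + 0.32·t(1 job) + 0.32·t(2 jobs)
t(2 jobs) = 1 + 0.28·t(1 job) + 0.24·t(2 jobs)
Solving: t(1 job) = 2.5281, t(2 jobs) = 2.2472.
Expected ticks from 2 jobs to 0 jobs: 2.2472.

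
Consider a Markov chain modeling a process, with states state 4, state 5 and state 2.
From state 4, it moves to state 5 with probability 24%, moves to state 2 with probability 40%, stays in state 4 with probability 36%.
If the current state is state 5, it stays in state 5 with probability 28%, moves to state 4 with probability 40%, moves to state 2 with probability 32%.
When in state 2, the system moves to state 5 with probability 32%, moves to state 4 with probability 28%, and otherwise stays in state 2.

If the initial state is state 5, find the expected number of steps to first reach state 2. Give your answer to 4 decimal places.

2.8509

Let t(s) be the expected number of steps to first reach state 2 from state s, with t(state 2) = 0. Conditioning on the first step:
t(state 4) = 1 + 0.36·t(state 4) + 0.24·t(state 5)
t(state 5) = 1 + 0.4·t(state 4) + 0.28·t(state 5)
Solving: t(state 4) = 2.6316, t(state 5) = 2.8509.
Expected steps from state 5 to state 2: 2.8509.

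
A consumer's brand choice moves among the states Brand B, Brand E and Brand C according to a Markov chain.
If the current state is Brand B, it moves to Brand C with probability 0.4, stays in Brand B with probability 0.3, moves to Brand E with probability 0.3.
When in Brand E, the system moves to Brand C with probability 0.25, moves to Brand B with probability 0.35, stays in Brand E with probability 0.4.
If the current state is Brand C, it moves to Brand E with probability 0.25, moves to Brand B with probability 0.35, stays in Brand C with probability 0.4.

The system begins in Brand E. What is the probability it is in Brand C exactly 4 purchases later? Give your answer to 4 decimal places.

0.3526

Propagate the distribution vector 4 purchases from Brand E.
After 0 purchases: (0.0000, 1.0000, 0.0000)
After 1 purchase: (0.3500, 0.4000, 0.2500)
After 2 purchases: (0.3325, 0.3275, 0.3400)
After 3 purchases: (0.3334, 0.3158, 0.3509)
After 4 purchases: (0.3333, 0.3140, 0.3526)
P(in Brand C after 4 purchases) = 0.3526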